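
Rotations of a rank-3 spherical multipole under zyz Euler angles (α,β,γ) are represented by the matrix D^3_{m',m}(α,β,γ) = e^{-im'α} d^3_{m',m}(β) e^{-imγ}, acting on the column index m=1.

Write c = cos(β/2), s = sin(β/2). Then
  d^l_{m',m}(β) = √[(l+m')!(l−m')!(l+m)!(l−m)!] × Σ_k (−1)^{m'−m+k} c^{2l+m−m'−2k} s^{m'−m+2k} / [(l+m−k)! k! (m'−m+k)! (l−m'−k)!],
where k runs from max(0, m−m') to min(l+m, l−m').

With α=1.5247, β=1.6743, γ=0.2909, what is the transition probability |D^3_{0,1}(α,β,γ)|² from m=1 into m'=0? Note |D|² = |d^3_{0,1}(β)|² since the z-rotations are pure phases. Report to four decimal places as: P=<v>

First d^3_{0,1}(β=1.6743), then the phase factors e^{-i(0)α} and e^{-i(1)γ}:
With c≡cos(β/2)=0.669582 and s≡sin(β/2)=0.742738, N=[6·6·24·2]^{1/2}=41.569219
The bounds max(0,m−m')=1 and min(l+m,l−m')=3 give 3 terms
  k=1: (−1)^0·41.5692/(12)·0.6696^5·0.7427^1 = +0.346295
  k=2: (−1)^1·41.5692/(4)·0.6696^3·0.7427^3 = -1.278293
  k=3: (−1)^2·41.5692/(12)·0.6696^1·0.7427^5 = +0.524291
d^3_{0,1}(1.6743) = +0.346295 -1.278293 +0.524291 = -0.407707
|D^3_{0,1}|² = |d^3_{0,1}(β)|² = (-0.407707)² = 0.166225 (the z-rotation phases have unit modulus)

P=0.1662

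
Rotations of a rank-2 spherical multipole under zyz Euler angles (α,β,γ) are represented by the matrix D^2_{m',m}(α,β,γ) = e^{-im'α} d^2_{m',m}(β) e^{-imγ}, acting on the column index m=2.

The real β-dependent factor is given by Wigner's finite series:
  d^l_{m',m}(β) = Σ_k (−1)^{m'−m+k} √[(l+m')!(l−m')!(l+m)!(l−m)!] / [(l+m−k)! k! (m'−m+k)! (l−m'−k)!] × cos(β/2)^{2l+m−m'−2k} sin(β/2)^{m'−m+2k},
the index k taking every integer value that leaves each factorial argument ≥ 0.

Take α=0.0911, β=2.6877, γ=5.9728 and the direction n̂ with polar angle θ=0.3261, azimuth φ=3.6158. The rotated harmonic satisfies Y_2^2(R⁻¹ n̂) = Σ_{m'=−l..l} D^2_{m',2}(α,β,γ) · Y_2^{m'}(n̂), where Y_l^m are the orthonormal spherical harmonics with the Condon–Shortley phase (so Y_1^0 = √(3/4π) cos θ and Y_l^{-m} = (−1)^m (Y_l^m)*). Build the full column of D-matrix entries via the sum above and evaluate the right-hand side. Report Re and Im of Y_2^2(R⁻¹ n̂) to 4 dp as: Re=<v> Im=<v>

Re=-0.0056 Im=0.0129

Need the full column D^2_{m',2} for m'=−2..2 at α=0.0911, β=2.6877, γ=5.9728.
cos(β/2)=0.225003, sin(β/2)=0.974358
d^2_{-2,2}: single k=4 term ⇒ +0.901310;  D = +0.626025+0.648423i
d^2_{-1,2}: single k=3 term ⇒ +0.416269;  D = +0.315175+0.271928i
d^2_{0,2}: single k=2 term ⇒ +0.117731;  D = +0.095766+0.068480i
d^2_{1,2}: single k=1 term ⇒ +0.022198;  D = +0.019156+0.011216i
d^2_{2,2}: single k=0 term ⇒ +0.002563;  D = +0.002320+0.001088i
Y_2^{m'}(θ=0.3261,φ=3.6158) and Σ D·Y over m':
  (+0.6260+0.6484i)·(+0.0231-0.0322i)  (+0.3152+0.2719i)·(-0.2086+0.1071i)  (+0.0958+0.0685i)·(+0.5337+0.0000i)  (+0.0192+0.0112i)·(+0.2086+0.1071i)  (+0.0023+0.0011i)·(+0.0231+0.0322i)
Y_2^2(R⁻¹ n̂) = -0.005575+0.012882i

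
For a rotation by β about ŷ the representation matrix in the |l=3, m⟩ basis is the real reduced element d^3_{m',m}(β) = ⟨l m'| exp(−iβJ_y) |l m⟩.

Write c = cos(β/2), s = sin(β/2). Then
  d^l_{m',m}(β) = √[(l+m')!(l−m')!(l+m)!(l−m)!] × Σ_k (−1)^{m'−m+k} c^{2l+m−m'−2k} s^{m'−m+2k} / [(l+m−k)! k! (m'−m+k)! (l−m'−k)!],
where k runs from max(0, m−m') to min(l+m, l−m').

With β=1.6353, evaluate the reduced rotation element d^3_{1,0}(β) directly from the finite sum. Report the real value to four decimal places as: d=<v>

d^3_{1,0}(β=1.6353) via Wigner's sum:
With c≡cos(β/2)=0.683938 and s≡sin(β/2)=0.729541, N=[24·2·6·6]^{1/2}=41.569219
k: max(0,(0)−(1))=0 … min(3+(0),3−(1))=2
  k=0: (−1)^1·41.5692/(12)·0.6839^5·0.7295^1 = -0.378201
  k=1: (−1)^2·41.5692/(4)·0.6839^3·0.7295^3 = +1.290950
  k=2: (−1)^3·41.5692/(12)·0.6839^1·0.7295^5 = -0.489615
d^3_{1,0}(1.6353) = -0.378201 +1.290950 -0.489615 = +0.423135

d=0.4231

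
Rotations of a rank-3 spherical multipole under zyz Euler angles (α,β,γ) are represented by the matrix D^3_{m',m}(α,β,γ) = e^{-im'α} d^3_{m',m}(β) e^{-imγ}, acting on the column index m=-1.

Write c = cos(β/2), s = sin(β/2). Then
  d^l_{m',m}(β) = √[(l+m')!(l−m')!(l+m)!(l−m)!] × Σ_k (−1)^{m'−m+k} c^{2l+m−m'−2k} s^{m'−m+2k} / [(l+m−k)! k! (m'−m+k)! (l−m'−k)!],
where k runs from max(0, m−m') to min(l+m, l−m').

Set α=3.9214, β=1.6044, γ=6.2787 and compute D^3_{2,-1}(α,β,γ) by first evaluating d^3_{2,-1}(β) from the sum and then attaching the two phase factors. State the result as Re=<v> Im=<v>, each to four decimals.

Re=-0.0025 Im=0.3672

D^3_{2,-1}(3.9214,1.6044,6.2787) = e^{-i·2·3.9214}·d^3_{2,-1}(1.6044)·e^{-i·-1·6.2787}. Compute d first:
c=cos(1.6044/2)=0.695127, s=sin(1.6044/2)=0.718887; N=√[120·1·2·24]=75.894664
k∈{0,1} keeps every argument non-negative
  k=0: (−1)^3·75.8947/(12)·0.6951^3·0.7189^3 = -0.789231
  k=1: (−1)^4·75.8947/(24)·0.6951^1·0.7189^5 = +0.422054
d^3_{2,-1}(1.6044) = -0.789231 +0.422054 = -0.367178
D = (+0.011181-0.999937i)·(-0.367178)·(+0.999990-0.004485i) = -0.002459+0.367169i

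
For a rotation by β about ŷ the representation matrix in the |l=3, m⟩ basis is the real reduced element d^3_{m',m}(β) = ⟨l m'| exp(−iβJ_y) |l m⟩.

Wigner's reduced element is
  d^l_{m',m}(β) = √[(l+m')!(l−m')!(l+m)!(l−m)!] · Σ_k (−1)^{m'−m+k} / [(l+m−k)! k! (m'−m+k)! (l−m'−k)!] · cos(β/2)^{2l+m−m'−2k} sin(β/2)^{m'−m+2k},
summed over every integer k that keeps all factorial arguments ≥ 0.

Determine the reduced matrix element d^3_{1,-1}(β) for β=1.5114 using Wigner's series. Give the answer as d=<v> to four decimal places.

d^3_{1,-1}(β=1.5114) via Wigner's sum:
Half-angle: c=0.727792, s=0.685798. N=√(24·2·2·24)=48.000000
k∈{0,1,2} keeps every argument non-negative
  k=0: (−1)^2·48.0000/(8)·0.7278^4·0.6858^2 = +0.791721
  k=1: (−1)^3·48.0000/(6)·0.7278^2·0.6858^4 = -0.937324
  k=2: (−1)^4·48.0000/(48)·0.7278^0·0.6858^6 = +0.104035
d^3_{1,-1}(1.5114) = +0.791721 -0.937324 +0.104035 = -0.041568

d=-0.0416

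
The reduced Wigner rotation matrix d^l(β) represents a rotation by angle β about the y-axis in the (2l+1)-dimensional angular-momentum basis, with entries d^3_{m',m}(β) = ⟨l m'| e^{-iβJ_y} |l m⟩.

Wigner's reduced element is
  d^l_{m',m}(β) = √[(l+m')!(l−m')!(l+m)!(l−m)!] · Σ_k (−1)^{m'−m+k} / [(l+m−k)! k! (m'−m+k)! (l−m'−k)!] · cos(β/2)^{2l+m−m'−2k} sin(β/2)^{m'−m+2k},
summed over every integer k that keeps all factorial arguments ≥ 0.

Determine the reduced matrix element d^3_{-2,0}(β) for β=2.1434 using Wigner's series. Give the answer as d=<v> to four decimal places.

d^3_{-2,0}(β=2.1434) via Wigner's sum:
With c≡cos(β/2)=0.478632 and s≡sin(β/2)=0.878015, N=[1·120·6·6]^{1/2}=65.726707
k∈{2,3} keeps every argument non-negative
  k=2: (−1)^0·65.7267/(12)·0.4786^4·0.8780^2 = +0.221602
  k=3: (−1)^1·65.7267/(12)·0.4786^2·0.8780^4 = -0.745716
d^3_{-2,0}(2.1434) = +0.221602 -0.745716 = -0.524114

d=-0.5241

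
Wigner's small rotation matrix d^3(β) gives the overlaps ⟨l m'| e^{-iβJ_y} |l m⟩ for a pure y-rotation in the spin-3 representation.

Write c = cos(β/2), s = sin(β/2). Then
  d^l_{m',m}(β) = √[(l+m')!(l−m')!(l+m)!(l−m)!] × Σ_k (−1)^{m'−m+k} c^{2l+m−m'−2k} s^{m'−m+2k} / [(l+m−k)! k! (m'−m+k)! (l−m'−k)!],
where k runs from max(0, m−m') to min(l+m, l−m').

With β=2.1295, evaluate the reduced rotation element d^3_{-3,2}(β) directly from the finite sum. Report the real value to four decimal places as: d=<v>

d=0.6078

d^3_{-3,2}(β=2.1295) via Wigner's sum:
With c≡cos(β/2)=0.484723 and s≡sin(β/2)=0.874668, N=[1·720·120·1]^{1/2}=293.938769
k∈{5} keeps every argument non-negative
  k=5: (−1)^0·293.9388/(120)·0.4847^1·0.8747^5 = +0.607834
d^3_{-3,2}(2.1295) = +0.607834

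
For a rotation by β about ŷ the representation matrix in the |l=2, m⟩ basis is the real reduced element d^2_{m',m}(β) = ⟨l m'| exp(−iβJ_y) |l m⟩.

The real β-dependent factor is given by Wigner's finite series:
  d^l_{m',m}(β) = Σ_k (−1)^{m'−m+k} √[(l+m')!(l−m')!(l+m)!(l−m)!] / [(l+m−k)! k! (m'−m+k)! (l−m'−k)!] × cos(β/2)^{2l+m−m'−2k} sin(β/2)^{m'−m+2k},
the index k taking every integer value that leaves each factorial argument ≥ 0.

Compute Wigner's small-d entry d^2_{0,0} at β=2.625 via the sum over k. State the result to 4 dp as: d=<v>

d=0.6341

d^2_{0,0}(β=2.625) via Wigner's sum:
With c≡cos(β/2)=0.255434 and s≡sin(β/2)=0.966827, N=[2·2·2·2]^{1/2}=4.000000
k∈{0,1,2} keeps every argument non-negative
  k=0: (−1)^0·4.0000/(4)·0.2554^4·0.9668^0 = +0.004257
  k=1: (−1)^1·4.0000/(1)·0.2554^2·0.9668^2 = -0.243957
  k=2: (−1)^2·4.0000/(4)·0.2554^0·0.9668^4 = +0.873764
d^2_{0,0}(2.625) = +0.004257 -0.243957 +0.873764 = +0.634064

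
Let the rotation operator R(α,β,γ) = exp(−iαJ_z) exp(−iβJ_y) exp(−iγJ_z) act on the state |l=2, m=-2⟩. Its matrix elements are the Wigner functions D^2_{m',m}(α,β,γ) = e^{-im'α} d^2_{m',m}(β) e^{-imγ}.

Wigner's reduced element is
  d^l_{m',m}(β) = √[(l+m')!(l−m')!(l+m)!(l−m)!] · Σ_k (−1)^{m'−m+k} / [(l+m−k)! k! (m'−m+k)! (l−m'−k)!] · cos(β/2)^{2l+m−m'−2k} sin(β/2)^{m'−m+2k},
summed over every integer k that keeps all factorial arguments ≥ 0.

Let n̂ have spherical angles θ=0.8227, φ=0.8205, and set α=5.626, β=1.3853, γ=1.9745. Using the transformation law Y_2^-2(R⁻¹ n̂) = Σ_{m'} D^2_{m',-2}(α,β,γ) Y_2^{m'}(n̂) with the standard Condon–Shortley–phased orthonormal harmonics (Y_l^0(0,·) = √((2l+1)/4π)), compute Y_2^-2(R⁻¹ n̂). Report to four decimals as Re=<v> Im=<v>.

Need the full column D^2_{m',-2} for m'=−2..2 at α=5.626, β=1.3853, γ=1.9745.
cos(β/2)=0.769556, sin(β/2)=0.638579
d^2_{-2,-2}: single k=0 term ⇒ +0.350721;  D = -0.306609+0.170284i
d^2_{-1,-2}: single k=0 term ⇒ -0.582058;  D = +0.575502+0.087109i
d^2_{0,-2}: single k=0 term ⇒ +0.591542;  D = -0.408977-0.427387i
d^2_{1,-2}: single k=0 term ⇒ -0.400787;  D = +0.042485+0.398529i
d^2_{2,-2}: single k=0 term ⇒ +0.166287;  D = +0.087055-0.141678i
Y_2^{m'}(θ=0.8227,φ=0.8205) and Σ D·Y over m':
  (-0.3066+0.1703i)·(-0.0146-0.2070i)  (+0.5755+0.0871i)·(+0.2627-0.2818i)  (-0.4090-0.4274i)·(+0.1224+0.0000i)  (+0.0425+0.3985i)·(-0.2627-0.2818i)  (+0.0871-0.1417i)·(-0.0146+0.2070i)
Y_2^-2(R⁻¹ n̂) = +0.294541-0.227171i

Re=0.2945 Im=-0.2272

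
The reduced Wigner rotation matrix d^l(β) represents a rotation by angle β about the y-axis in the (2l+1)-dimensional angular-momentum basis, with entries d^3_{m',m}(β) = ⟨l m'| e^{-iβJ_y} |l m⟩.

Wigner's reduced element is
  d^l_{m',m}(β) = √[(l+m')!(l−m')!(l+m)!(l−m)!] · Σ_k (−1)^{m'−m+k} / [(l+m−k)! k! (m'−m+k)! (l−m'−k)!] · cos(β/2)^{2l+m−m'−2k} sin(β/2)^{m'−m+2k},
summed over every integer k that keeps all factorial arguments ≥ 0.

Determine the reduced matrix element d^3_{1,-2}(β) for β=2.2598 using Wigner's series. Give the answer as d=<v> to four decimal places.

d=0.4528

d^3_{1,-2}(β=2.2598) via Wigner's sum:
c=cos(2.2598/2)=0.426750, s=sin(2.2598/2)=0.904370; N=√[24·2·1·120]=75.894664
k∈{0,1} keeps every argument non-negative
  k=0: (−1)^3·75.8947/(12)·0.4268^3·0.9044^3 = -0.363571
  k=1: (−1)^4·75.8947/(24)·0.4268^1·0.9044^5 = +0.816401
d^3_{1,-2}(2.2598) = -0.363571 +0.816401 = +0.452830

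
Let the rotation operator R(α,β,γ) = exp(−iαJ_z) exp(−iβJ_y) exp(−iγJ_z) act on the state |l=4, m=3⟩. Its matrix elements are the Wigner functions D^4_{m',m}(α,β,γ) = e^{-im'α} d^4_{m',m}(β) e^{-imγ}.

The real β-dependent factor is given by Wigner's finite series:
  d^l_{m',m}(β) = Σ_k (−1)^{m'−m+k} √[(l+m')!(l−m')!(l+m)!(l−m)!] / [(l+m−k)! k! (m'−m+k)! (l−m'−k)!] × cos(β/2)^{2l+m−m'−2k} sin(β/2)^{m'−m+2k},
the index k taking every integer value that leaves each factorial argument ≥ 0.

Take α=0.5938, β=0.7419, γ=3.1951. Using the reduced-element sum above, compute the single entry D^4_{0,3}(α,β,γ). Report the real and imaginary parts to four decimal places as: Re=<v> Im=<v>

D^4_{0,3}(0.5938,0.7419,3.1951) = e^{-i·0·0.5938}·d^4_{0,3}(0.7419)·e^{-i·3·3.1951}. Compute d first:
With c≡cos(β/2)=0.931983 and s≡sin(β/2)=0.362501, N=[24·24·5040·1]^{1/2}=1703.830978
k: max(0,(3)−(0))=3 … min(4+(3),4−(0))=4
  k=3: (−1)^0·1703.8310/(144)·0.9320^5·0.3625^3 = +0.396308
  k=4: (−1)^1·1703.8310/(144)·0.9320^3·0.3625^5 = -0.059956
d^4_{0,3}(0.7419) = +0.396308 -0.059956 = +0.336351
Attach z-rotation phases: D = e^{-i(0)(0.5938)}·(+0.336351)·e^{-i(3)(3.1951)} = -0.332027+0.053760i

Re=-0.3320 Im=0.0538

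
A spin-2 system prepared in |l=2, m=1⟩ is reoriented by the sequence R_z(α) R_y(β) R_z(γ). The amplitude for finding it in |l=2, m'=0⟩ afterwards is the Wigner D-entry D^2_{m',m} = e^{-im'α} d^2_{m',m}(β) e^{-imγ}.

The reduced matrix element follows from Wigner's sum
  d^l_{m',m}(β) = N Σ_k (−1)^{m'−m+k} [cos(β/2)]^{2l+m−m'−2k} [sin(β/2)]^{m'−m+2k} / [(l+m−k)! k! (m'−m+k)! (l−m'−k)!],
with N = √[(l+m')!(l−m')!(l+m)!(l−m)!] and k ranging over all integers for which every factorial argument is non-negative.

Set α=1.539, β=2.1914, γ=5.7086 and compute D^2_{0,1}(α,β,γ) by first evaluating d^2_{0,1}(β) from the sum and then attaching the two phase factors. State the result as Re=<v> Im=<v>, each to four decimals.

First d^2_{0,1}(β=2.1914), then the phase factors e^{-i(0)α} and e^{-i(1)γ}:
c=cos(2.1914/2)=0.457424, s=sin(2.1914/2)=0.889249; N=√[2·2·6·1]=4.898979
k∈{1,2} keeps every argument non-negative
  k=1: (−1)^0·4.8990/(2)·0.4574^3·0.8892^1 = +0.208476
  k=2: (−1)^1·4.8990/(2)·0.4574^1·0.8892^3 = -0.787888
d^2_{0,1}(2.1914) = +0.208476 -0.787888 = -0.579412
Attach z-rotation phases: D = e^{-i(0)(1.539)}·(-0.579412)·e^{-i(1)(5.7086)} = -0.486369-0.314903i

Re=-0.4864 Im=-0.3149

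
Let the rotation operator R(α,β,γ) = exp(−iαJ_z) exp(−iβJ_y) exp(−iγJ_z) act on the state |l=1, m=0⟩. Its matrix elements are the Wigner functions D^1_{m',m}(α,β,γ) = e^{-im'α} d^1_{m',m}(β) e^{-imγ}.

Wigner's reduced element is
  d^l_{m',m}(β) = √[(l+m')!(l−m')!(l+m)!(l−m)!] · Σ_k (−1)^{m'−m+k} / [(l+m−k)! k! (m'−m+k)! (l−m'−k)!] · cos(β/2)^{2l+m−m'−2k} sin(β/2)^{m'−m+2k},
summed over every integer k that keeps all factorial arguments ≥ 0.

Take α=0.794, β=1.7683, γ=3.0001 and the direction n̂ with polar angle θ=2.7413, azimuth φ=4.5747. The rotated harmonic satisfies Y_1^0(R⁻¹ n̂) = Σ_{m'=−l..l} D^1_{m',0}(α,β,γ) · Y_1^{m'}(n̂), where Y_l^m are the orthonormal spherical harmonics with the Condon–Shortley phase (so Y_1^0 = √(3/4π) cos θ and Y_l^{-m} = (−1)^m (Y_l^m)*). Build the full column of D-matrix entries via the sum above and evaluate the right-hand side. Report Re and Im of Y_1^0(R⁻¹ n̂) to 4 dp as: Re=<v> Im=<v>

Need the full column D^1_{m',0} for m'=−1..1 at α=0.794, β=1.7683, γ=3.0001.
cos(β/2)=0.633947, sin(β/2)=0.773376
d^1_{-1,0}: single k=1 term ⇒ +0.693360;  D = +0.486044+0.494479i
d^1_{0,0}: k∈[0..1] ⇒ +0.401889 -0.598111 = -0.196222;  D = -0.196222+0.000000i
d^1_{1,0}: single k=0 term ⇒ -0.693360;  D = -0.486044+0.494479i
Y_1^{m'}(θ=2.7413,φ=4.5747) and Σ D·Y over m':
  (+0.4860+0.4945i)·(-0.0185+0.1334i)  (-0.1962+0.0000i)·(-0.4500+0.0000i)  (-0.4860+0.4945i)·(+0.0185+0.1334i)
Y_1^0(R⁻¹ n̂) = -0.061556+0.000000i

Re=-0.0616 Im=0.0000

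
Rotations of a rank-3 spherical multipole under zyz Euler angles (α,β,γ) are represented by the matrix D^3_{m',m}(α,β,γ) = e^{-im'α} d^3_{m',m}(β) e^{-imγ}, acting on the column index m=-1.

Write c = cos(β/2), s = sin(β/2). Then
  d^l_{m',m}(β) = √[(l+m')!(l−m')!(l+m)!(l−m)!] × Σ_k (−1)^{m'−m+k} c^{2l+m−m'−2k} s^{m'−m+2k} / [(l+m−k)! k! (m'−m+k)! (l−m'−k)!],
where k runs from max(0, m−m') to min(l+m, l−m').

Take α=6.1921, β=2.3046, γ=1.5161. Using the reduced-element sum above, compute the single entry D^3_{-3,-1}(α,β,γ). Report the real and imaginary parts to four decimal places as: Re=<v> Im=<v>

Re=0.0284 Im=0.0835

First d^3_{-3,-1}(β=2.3046), then the phase factors e^{-i(-3)α} and e^{-i(-1)γ}:
Half-angle: c=0.406387, s=0.913701. N=√(1·720·2·24)=185.903201
Admissible k: 2..2 (factorial args all ≥0)
  k=2: (−1)^0·185.9032/(48)·0.4064^4·0.9137^2 = +0.088189
d^3_{-3,-1}(2.3046) = +0.088189
D = (+0.962897-0.269868i)·(+0.088189)·(+0.054669+0.998505i) = +0.028406+0.083489i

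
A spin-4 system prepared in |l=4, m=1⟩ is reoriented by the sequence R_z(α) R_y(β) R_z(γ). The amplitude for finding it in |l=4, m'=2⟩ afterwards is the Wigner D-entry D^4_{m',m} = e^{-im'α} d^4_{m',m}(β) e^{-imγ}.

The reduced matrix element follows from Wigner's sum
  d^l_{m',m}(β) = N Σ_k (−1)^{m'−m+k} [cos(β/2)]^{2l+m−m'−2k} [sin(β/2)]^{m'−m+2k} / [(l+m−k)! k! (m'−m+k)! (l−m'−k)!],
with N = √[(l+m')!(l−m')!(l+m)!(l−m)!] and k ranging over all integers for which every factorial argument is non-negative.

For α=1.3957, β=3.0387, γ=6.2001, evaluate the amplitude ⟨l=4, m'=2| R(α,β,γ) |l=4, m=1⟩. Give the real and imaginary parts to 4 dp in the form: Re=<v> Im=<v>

Re=0.0017 Im=0.0008

First d^4_{2,1}(β=3.0387), then the phase factors e^{-i(2)α} and e^{-i(1)γ}:
With c≡cos(β/2)=0.051424 and s≡sin(β/2)=0.998677, N=[720·2·120·6]^{1/2}=1018.233765
Admissible k: 0..2 (factorial args all ≥0)
  k=0: (−1)^1·1018.2338/(240)·0.0514^7·0.9987^1 = -0.000000
  k=1: (−1)^2·1018.2338/(48)·0.0514^5·0.9987^3 = +0.000008
  k=2: (−1)^3·1018.2338/(72)·0.0514^3·0.9987^5 = -0.001910
d^4_{2,1}(3.0387) = -0.000000 +0.000008 -0.001910 = -0.001903
D = (-0.939307-0.343079i)·(-0.001903)·(+0.996550+0.082990i) = +0.001727+0.000799i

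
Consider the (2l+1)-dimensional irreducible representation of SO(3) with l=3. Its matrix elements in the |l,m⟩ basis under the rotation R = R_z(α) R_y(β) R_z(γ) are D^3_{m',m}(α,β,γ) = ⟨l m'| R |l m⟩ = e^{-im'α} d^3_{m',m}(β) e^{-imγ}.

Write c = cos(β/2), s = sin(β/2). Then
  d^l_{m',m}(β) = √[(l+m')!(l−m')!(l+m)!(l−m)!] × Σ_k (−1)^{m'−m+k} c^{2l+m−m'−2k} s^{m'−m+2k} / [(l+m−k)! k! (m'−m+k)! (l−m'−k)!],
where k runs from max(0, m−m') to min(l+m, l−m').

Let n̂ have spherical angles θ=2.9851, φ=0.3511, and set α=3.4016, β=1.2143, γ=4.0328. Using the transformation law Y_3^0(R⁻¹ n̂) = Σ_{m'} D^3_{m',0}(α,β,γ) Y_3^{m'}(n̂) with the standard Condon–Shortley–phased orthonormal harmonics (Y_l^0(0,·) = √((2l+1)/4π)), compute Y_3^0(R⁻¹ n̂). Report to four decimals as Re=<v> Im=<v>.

Re=0.3290 Im=0.0000

Need the full column D^3_{m',0} for m'=−3..3 at α=3.4016, β=1.2143, γ=4.0328.
cos(β/2)=0.821277, sin(β/2)=0.570529
d^3_{-3,0}: single k=3 term ⇒ +0.460064;  D = -0.327058-0.323561i
d^3_{-2,0}: k∈[2..3] ⇒ +0.811102 -0.391428 = +0.419675;  D = +0.364199+0.208533i
d^3_{-1,0}: k∈[1..3] ⇒ +0.738444 -1.069092 +0.171977 = -0.158671;  D = +0.153337+0.040792i
d^3_{0,0}: k∈[0..3] ⇒ +0.306859 -1.332777 +0.643181 -0.034488 = -0.417225;  D = -0.417225+0.000000i
d^3_{1,0}: k∈[0..2] ⇒ -0.738444 +1.069092 -0.171977 = +0.158671;  D = -0.153337+0.040792i
d^3_{2,0}: k∈[0..1] ⇒ +0.811102 -0.391428 = +0.419675;  D = +0.364199-0.208533i
d^3_{3,0}: single k=0 term ⇒ -0.460064;  D = +0.327058-0.323561i
Y_3^{m'}(θ=2.9851,φ=0.3511) and Σ D·Y over m':
  (-0.3271-0.3236i)·(+0.0008-0.0014i)  (+0.3642+0.2085i)·(-0.0187+0.0158i)  (+0.1533+0.0408i)·(+0.1834-0.0672i)  (-0.4172+0.0000i)·(-0.6925+0.0000i)  (-0.1533+0.0408i)·(-0.1834-0.0672i)  (+0.3642-0.2085i)·(-0.0187-0.0158i)  (+0.3271-0.3236i)·(-0.0008-0.0014i)
Y_3^0(R⁻¹ n̂) = +0.329010+0.000000i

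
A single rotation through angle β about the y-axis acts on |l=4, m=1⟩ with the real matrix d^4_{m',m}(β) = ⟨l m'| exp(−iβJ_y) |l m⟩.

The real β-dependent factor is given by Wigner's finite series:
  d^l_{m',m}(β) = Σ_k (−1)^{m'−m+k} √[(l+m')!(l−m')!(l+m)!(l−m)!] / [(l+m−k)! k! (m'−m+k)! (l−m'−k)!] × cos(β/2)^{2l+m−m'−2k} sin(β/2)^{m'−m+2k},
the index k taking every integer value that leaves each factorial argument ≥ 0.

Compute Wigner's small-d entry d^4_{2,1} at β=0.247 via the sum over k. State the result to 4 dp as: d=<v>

d^4_{2,1}(β=0.247) via Wigner's sum:
Half-angle: c=0.992384, s=0.123186. N=√(720·2·120·6)=1018.233765
k∈{0,1,2} keeps every argument non-negative
  k=0: (−1)^1·1018.2338/(240)·0.9924^7·0.1232^1 = -0.495400
  k=1: (−1)^2·1018.2338/(48)·0.9924^5·0.1232^3 = +0.038167
  k=2: (−1)^3·1018.2338/(72)·0.9924^3·0.1232^5 = -0.000392
d^4_{2,1}(0.247) = -0.495400 +0.038167 -0.000392 = -0.457624

d=-0.4576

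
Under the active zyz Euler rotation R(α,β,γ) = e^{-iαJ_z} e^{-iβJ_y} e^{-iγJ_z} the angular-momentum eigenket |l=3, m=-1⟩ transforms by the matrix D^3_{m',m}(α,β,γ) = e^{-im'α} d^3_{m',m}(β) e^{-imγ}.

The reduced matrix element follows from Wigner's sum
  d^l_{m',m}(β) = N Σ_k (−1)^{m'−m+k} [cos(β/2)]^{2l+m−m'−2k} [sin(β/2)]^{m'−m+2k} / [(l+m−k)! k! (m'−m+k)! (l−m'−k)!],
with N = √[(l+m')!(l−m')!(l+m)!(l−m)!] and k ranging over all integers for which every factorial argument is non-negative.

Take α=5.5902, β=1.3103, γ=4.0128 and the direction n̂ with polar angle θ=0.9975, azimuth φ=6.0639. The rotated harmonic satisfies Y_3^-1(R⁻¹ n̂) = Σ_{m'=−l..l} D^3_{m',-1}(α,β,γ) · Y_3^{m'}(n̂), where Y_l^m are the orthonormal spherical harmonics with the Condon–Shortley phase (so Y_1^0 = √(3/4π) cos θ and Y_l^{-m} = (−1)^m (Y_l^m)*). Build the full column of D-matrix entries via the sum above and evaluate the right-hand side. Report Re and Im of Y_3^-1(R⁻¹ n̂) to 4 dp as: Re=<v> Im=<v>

Need the full column D^3_{m',-1} for m'=−3..3 at α=5.5902, β=1.3103, γ=4.0128.
cos(β/2)=0.792957, sin(β/2)=0.609278
d^3_{-3,-1}: single k=2 term ⇒ +0.568427;  D = -0.201863+0.531376i
d^3_{-2,-1}: k∈[1..2] ⇒ +0.604036 -0.713223 = -0.109187;  D = +0.095037-0.053756i
d^3_{-1,-1}: k∈[0..2] ⇒ +0.248597 -1.174137 +0.519891 = -0.405649;  D = +0.399223+0.071913i
d^3_{0,-1}: k∈[0..2] ⇒ -0.661688 +1.171944 -0.230631 = +0.279625;  D = -0.180051-0.213943i
d^3_{1,-1}: k∈[0..2] ⇒ +0.880603 -0.693188 +0.051156 = +0.238570;  D = -0.001575-0.238565i
d^3_{2,-1}: k∈[0..1] ⇒ -0.713223 +0.210537 = -0.502686;  D = -0.318573+0.388850i
d^3_{3,-1}: single k=0 term ⇒ +0.335588;  D = +0.329458-0.063850i
Y_3^{m'}(θ=0.9975,φ=6.0639) and Σ D·Y over m':
  (-0.2019+0.5314i)·(+0.1958+0.1513i)  (+0.0950-0.0538i)·(+0.3542+0.1661i)  (+0.3992+0.0719i)·(+0.1248+0.0278i)  (-0.1801-0.2139i)·(-0.3095+0.0000i)  (-0.0016-0.2386i)·(-0.1248+0.0278i)  (-0.3186+0.3888i)·(+0.3542-0.1661i)  (+0.3295-0.0638i)·(-0.1958+0.1513i)
Y_3^-1(R⁻¹ n̂) = -0.069990+0.439267i

Re=-0.0700 Im=0.4393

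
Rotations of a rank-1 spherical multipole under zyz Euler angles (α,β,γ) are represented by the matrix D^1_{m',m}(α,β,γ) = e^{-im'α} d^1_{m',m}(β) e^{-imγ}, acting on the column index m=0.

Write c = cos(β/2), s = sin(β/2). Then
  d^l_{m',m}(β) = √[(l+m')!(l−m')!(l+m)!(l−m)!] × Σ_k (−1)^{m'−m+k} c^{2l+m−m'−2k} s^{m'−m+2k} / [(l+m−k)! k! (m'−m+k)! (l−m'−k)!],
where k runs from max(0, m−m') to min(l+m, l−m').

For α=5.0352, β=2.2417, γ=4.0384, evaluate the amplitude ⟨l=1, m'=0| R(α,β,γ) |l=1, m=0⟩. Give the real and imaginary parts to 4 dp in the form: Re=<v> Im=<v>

Re=-0.6217 Im=0.0000

Split into d^1_{0,0}(β=2.2417) × two z-phases.
c=cos(2.2417/2)=0.434917, s=sin(2.2417/2)=0.900470; N=√[1·1·1·1]=1.000000
k∈{0,1} keeps every argument non-negative
  k=0: (−1)^0·1.0000/(1)·0.4349^2·0.9005^0 = +0.189153
  k=1: (−1)^1·1.0000/(1)·0.4349^0·0.9005^2 = -0.810847
d^1_{0,0}(2.2417) = +0.189153 -0.810847 = -0.621694
Phases: e^{-i·(0)·5.0352}=+1.000000+0.000000i, e^{-i·(0)·4.0384}=+1.000000+0.000000i ⇒ D=-0.621694+0.000000i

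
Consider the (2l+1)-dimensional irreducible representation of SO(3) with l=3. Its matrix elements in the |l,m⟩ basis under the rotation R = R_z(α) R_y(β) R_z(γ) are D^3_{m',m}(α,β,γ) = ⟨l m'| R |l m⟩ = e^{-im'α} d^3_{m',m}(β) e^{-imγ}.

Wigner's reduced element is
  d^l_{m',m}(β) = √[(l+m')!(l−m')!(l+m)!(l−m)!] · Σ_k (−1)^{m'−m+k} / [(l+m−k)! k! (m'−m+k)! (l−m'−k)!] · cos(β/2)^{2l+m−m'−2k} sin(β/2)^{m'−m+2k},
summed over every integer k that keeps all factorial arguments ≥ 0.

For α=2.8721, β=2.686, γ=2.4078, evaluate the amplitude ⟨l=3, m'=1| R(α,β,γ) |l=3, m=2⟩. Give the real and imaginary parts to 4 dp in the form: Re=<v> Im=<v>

Split into d^3_{1,2}(β=2.686) × two z-phases.
c=cos(2.686/2)=0.225831, s=sin(2.686/2)=0.974166; N=√[24·2·120·1]=75.894664
The bounds max(0,m−m')=1 and min(l+m,l−m')=2 give 2 terms
  k=1: (−1)^0·75.8947/(24)·0.2258^5·0.9742^1 = +0.001809
  k=2: (−1)^1·75.8947/(12)·0.2258^3·0.9742^3 = -0.067341
d^3_{1,2}(2.686) = +0.001809 -0.067341 = -0.065532
Phases: e^{-i·(1)·2.8721}=-0.963906-0.266242i, e^{-i·(2)·2.4078}=+0.103028+0.994678i ⇒ D=-0.010847+0.064628i

Re=-0.0108 Im=0.0646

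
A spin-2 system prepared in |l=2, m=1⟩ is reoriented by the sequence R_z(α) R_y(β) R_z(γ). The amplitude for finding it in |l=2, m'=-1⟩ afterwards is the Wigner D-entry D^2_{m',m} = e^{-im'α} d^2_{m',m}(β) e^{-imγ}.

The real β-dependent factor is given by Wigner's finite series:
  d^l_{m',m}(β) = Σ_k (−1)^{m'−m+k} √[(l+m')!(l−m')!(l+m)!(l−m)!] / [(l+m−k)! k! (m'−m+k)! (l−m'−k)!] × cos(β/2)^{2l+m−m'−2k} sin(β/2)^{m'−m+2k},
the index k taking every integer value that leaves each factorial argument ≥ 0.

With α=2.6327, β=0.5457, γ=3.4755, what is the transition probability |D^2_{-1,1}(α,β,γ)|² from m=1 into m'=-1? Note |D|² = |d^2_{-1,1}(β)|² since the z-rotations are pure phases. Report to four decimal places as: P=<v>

D^2_{-1,1}(2.6327,0.5457,3.4755) = e^{-i·-1·2.6327}·d^2_{-1,1}(0.5457)·e^{-i·1·3.4755}. Compute d first:
c=cos(0.5457/2)=0.963007, s=sin(0.5457/2)=0.269477; N=√[1·6·6·1]=6.000000
k∈{2,3} keeps every argument non-negative
  k=2: (−1)^0·6.0000/(2)·0.9630^2·0.2695^2 = +0.202034
  k=3: (−1)^1·6.0000/(6)·0.9630^0·0.2695^4 = -0.005273
d^2_{-1,1}(0.5457) = +0.202034 -0.005273 = +0.196760
|D^2_{-1,1}|² = |d^2_{-1,1}(β)|² = (+0.196760)² = 0.038715 (the z-rotation phases have unit modulus)

P=0.0387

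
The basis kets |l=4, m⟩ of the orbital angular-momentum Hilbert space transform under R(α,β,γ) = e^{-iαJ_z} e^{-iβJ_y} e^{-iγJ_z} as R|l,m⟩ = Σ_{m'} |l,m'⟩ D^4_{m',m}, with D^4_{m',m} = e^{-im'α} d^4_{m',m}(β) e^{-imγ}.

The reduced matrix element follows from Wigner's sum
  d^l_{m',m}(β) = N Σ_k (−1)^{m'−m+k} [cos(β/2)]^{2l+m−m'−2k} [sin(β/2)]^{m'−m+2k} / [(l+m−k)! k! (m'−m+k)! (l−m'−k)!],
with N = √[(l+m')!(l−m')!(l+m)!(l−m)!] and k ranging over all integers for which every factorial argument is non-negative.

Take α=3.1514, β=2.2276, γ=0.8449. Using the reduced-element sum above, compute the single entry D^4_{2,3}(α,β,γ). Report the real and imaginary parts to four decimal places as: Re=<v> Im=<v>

Re=0.1039 Im=0.0691

Split into d^4_{2,3}(β=2.2276) × two z-phases.
c=cos(2.2276/2)=0.441255, s=sin(2.2276/2)=0.897382; N=√[720·2·5040·1]=2693.993318
k: max(0,(3)−(2))=1 … min(4+(3),4−(2))=2
  k=1: (−1)^0·2693.9933/(720)·0.4413^7·0.8974^1 = +0.010936
  k=2: (−1)^1·2693.9933/(240)·0.4413^5·0.8974^3 = -0.135695
d^4_{2,3}(2.2276) = +0.010936 -0.135695 = -0.124759
Phases: e^{-i·(2)·3.1514}=+0.999808-0.019613i, e^{-i·(3)·0.8449}=-0.821424-0.570318i ⇒ D=+0.103856+0.069128i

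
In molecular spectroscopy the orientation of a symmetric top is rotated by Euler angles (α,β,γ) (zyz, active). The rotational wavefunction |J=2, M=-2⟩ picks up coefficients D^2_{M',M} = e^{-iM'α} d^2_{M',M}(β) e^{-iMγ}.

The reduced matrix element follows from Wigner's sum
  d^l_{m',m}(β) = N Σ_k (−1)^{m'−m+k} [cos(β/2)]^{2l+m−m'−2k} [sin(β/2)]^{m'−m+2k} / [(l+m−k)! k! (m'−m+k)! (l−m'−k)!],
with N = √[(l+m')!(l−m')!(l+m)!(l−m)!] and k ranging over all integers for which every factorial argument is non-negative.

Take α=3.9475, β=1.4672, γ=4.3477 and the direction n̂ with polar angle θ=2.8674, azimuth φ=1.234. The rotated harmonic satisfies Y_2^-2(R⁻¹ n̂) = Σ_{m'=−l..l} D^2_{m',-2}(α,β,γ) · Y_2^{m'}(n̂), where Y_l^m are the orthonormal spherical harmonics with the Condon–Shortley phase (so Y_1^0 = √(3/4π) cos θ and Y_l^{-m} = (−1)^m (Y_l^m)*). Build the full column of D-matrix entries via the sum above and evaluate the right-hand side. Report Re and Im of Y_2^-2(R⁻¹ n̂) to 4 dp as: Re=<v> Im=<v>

Need the full column D^2_{m',-2} for m'=−2..2 at α=3.9475, β=1.4672, γ=4.3477.
cos(β/2)=0.742769, sin(β/2)=0.669548
d^2_{-2,-2}: single k=0 term ⇒ +0.304379;  D = -0.193363-0.235069i
d^2_{-1,-2}: single k=0 term ⇒ -0.548748;  D = -0.547142-0.041954i
d^2_{0,-2}: single k=0 term ⇒ +0.605824;  D = -0.451696+0.403725i
d^2_{1,-2}: single k=0 term ⇒ -0.445891;  D = -0.015831+0.445610i
d^2_{2,-2}: single k=0 term ⇒ +0.200968;  D = +0.139958+0.144222i
Y_2^{m'}(θ=2.8674,φ=1.234) and Σ D·Y over m':
  (-0.1934-0.2351i)·(-0.0221-0.0177i)  (-0.5471-0.0420i)·(-0.0665+0.1901i)  (-0.4517+0.4037i)·(+0.5614+0.0000i)  (-0.0158+0.4456i)·(+0.0665+0.1901i)  (+0.1400+0.1442i)·(-0.0221+0.0177i)
Y_2^-2(R⁻¹ n̂) = -0.300467+0.160005i

Re=-0.3005 Im=0.1600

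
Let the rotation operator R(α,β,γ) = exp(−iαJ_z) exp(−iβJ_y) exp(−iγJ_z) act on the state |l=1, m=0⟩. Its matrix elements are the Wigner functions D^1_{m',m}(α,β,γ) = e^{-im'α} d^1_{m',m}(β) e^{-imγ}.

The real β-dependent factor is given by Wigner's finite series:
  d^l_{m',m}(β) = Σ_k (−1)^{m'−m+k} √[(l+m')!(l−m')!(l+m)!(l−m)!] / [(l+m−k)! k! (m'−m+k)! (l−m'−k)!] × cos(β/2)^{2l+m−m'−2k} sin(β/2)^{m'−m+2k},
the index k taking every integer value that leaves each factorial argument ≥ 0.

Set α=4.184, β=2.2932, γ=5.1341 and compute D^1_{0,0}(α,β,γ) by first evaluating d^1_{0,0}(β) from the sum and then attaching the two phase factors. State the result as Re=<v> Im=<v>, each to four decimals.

Split into d^1_{0,0}(β=2.2932) × two z-phases.
c=cos(2.2932/2)=0.411588, s=sin(2.2932/2)=0.911370; N=√[1·1·1·1]=1.000000
The bounds max(0,m−m')=0 and min(l+m,l−m')=1 give 2 terms
  k=0: (−1)^0·1.0000/(1)·0.4116^2·0.9114^0 = +0.169405
  k=1: (−1)^1·1.0000/(1)·0.4116^0·0.9114^2 = -0.830595
d^1_{0,0}(2.2932) = +0.169405 -0.830595 = -0.661190
Phases: e^{-i·(0)·4.184}=+1.000000+0.000000i, e^{-i·(0)·5.1341}=+1.000000+0.000000i ⇒ D=-0.661190+0.000000i

Re=-0.6612 Im=0.0000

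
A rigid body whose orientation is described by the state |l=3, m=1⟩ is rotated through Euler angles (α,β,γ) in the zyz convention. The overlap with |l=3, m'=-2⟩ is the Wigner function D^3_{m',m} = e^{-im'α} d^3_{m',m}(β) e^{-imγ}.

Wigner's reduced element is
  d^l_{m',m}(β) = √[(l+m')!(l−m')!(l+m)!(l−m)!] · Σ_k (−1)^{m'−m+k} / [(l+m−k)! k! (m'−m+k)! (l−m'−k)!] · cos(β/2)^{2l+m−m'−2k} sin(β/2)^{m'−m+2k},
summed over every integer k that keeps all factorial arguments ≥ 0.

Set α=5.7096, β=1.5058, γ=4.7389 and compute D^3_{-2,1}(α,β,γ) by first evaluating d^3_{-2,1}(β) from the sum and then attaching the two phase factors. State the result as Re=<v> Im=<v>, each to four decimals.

Re=0.4064 Im=0.1704

D^3_{-2,1}(5.7096,1.5058,4.7389) = e^{-i·-2·5.7096}·d^3_{-2,1}(1.5058)·e^{-i·1·4.7389}. Compute d first:
Half-angle: c=0.729709, s=0.683758. N=√(1·120·24·2)=75.894664
The bounds max(0,m−m')=3 and min(l+m,l−m')=4 give 2 terms
  k=3: (−1)^0·75.8947/(12)·0.7297^3·0.6838^3 = +0.785572
  k=4: (−1)^1·75.8947/(24)·0.7297^1·0.6838^5 = -0.344875
d^3_{-2,1}(1.5058) = +0.785572 -0.344875 = +0.440698
Attach z-rotation phases: D = e^{-i(-2)(5.7096)}·(+0.440698)·e^{-i(1)(4.7389)} = +0.406403+0.170444i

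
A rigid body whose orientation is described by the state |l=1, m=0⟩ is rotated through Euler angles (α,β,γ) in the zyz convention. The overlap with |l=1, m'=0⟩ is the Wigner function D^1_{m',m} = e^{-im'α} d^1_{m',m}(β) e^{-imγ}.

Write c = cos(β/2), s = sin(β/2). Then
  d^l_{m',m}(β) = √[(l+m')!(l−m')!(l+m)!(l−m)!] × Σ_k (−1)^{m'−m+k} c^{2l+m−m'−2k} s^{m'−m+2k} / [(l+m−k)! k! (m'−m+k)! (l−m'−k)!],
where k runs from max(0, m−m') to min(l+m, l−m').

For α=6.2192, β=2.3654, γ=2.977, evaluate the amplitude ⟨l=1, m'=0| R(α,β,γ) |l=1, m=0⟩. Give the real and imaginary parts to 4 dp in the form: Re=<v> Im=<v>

Split into d^1_{0,0}(β=2.3654) × two z-phases.
Half-angle: c=0.378427, s=0.925631. N=√(1·1·1·1)=1.000000
k: max(0,(0)−(0))=0 … min(1+(0),1−(0))=1
  k=0: (−1)^0·1.0000/(1)·0.3784^2·0.9256^0 = +0.143207
  k=1: (−1)^1·1.0000/(1)·0.3784^0·0.9256^2 = -0.856793
d^1_{0,0}(2.3654) = +0.143207 -0.856793 = -0.713586
Attach z-rotation phases: D = e^{-i(0)(6.2192)}·(-0.713586)·e^{-i(0)(2.977)} = -0.713586+0.000000i

Re=-0.7136 Im=0.0000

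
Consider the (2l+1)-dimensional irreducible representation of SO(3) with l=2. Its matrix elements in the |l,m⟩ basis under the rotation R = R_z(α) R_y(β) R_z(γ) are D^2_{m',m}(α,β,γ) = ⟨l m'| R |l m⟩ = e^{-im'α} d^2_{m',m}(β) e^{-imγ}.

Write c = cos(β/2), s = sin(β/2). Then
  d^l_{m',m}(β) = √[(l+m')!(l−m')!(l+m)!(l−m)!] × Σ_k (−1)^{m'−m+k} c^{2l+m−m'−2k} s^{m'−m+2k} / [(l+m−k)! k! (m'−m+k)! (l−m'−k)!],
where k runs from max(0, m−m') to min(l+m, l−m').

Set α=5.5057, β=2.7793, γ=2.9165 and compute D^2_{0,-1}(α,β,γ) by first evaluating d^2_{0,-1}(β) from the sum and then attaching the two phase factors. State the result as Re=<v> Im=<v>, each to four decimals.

Re=-0.3957 Im=0.0906

D^2_{0,-1}(5.5057,2.7793,2.9165) = e^{-i·0·5.5057}·d^2_{0,-1}(2.7793)·e^{-i·-1·2.9165}. Compute d first:
c=cos(2.7793/2)=0.180157, s=sin(2.7793/2)=0.983638; N=√[2·2·1·6]=4.898979
k: max(0,(-1)−(0))=0 … min(2+(-1),2−(0))=1
  k=0: (−1)^1·4.8990/(2)·0.1802^3·0.9836^1 = -0.014089
  k=1: (−1)^2·4.8990/(2)·0.1802^1·0.9836^3 = +0.419984
d^2_{0,-1}(2.7793) = -0.014089 +0.419984 = +0.405896
Phases: e^{-i·(0)·5.5057}=+1.000000+0.000000i, e^{-i·(-1)·2.9165}=-0.974773+0.223197i ⇒ D=-0.395656+0.090595i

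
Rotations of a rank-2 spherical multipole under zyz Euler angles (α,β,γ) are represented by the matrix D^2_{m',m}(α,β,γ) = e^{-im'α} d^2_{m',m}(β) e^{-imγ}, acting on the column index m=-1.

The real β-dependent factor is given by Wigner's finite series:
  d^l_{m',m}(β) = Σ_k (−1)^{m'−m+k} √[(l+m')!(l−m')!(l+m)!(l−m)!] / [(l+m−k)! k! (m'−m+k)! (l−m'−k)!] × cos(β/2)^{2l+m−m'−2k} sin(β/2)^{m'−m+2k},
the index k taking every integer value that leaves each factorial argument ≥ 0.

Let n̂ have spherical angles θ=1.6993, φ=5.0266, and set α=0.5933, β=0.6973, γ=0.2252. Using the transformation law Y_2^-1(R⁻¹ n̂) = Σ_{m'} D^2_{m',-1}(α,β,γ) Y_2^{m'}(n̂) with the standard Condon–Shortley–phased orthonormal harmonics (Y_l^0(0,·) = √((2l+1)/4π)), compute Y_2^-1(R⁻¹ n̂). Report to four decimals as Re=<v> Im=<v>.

Need the full column D^2_{m',-1} for m'=−2..2 at α=0.5933, β=0.6973, γ=0.2252.
cos(β/2)=0.939835, sin(β/2)=0.341629
d^2_{-2,-1}: single k=1 term ⇒ +0.567205;  D = +0.089804+0.560050i
d^2_{-1,-1}: k∈[0..1] ⇒ +0.780200 -0.309268 = +0.470932;  D = +0.321796+0.343838i
d^2_{0,-1}: k∈[0..1] ⇒ -0.694681 +0.091789 = -0.602891;  D = -0.587668-0.134626i
d^2_{1,-1}: k∈[0..1] ⇒ +0.309268 -0.013621 = +0.295646;  D = +0.275842-0.106386i
d^2_{2,-1}: single k=0 term ⇒ -0.074946;  D = -0.042897+0.061455i
Y_2^{m'}(θ=1.6993,φ=5.0266) and Σ D·Y over m':
  (+0.0898+0.5601i)·(-0.3073+0.2233i)  (+0.3218+0.3438i)·(-0.0303-0.0934i)  (-0.5877-0.1346i)·(-0.2999+0.0000i)  (+0.2758-0.1064i)·(+0.0303-0.0934i)  (-0.0429+0.0615i)·(-0.3073-0.2233i)
Y_2^-1(R⁻¹ n̂) = +0.071215-0.190480i

Re=0.0712 Im=-0.1905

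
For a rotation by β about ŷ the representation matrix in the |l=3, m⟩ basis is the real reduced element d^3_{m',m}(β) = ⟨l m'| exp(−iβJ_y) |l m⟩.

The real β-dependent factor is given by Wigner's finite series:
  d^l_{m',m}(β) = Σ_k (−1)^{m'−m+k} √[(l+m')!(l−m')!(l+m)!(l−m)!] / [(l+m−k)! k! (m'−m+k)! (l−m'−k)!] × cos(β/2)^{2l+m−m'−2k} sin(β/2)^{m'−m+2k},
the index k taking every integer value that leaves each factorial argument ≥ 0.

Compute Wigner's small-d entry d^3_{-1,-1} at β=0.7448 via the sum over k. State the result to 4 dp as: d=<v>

d=-0.0529

d^3_{-1,-1}(β=0.7448) via Wigner's sum:
With c≡cos(β/2)=0.931457 and s≡sin(β/2)=0.363852, N=[2·24·2·24]^{1/2}=48.000000
k: max(0,(-1)−(-1))=0 … min(3+(-1),3−(-1))=2
  k=0: (−1)^0·48.0000/(48)·0.9315^6·0.3639^0 = +0.653095
  k=1: (−1)^1·48.0000/(6)·0.9315^4·0.3639^2 = -0.797242
  k=2: (−1)^2·48.0000/(8)·0.9315^2·0.3639^4 = +0.091238
d^3_{-1,-1}(0.7448) = +0.653095 -0.797242 +0.091238 = -0.052909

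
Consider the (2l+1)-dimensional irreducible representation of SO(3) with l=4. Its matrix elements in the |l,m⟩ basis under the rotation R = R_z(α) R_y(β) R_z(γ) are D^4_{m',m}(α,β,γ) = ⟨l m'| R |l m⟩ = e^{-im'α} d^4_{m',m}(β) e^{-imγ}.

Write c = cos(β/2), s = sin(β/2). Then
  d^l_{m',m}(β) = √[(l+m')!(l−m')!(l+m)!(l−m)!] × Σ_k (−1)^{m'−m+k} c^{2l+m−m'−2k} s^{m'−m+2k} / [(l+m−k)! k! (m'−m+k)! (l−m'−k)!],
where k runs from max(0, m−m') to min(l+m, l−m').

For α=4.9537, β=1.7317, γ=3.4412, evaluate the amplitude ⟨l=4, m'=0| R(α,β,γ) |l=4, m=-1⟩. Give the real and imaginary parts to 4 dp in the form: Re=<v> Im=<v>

Split into d^4_{0,-1}(β=1.7317) × two z-phases.
c=cos(1.7317/2)=0.647993, s=sin(1.7317/2)=0.761646; N=√[24·24·6·120]=643.987578
Admissible k: 0..3 (factorial args all ≥0)
  k=0: (−1)^1·643.9876/(144)·0.6480^7·0.7616^1 = -0.163403
  k=1: (−1)^2·643.9876/(24)·0.6480^5·0.7616^3 = +1.354496
  k=2: (−1)^3·643.9876/(24)·0.6480^3·0.7616^5 = -1.871302
  k=3: (−1)^4·643.9876/(144)·0.6480^1·0.7616^7 = +0.430882
d^4_{0,-1}(1.7317) = -0.163403 +1.354496 -1.871302 +0.430882 = -0.249327
Phases: e^{-i·(0)·4.9537}=+1.000000+0.000000i, e^{-i·(-1)·3.4412}=-0.955452-0.295145i ⇒ D=+0.238220+0.073588i

Re=0.2382 Im=0.0736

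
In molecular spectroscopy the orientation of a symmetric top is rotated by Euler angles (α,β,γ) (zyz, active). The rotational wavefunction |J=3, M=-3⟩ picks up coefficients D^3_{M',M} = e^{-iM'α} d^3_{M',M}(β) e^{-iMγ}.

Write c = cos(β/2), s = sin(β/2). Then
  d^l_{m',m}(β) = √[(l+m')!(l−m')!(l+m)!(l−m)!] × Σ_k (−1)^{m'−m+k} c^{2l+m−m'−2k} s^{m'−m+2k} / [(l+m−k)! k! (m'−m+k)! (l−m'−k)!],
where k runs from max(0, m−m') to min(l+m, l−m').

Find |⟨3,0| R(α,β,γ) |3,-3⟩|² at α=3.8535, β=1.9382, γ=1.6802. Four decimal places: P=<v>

D^3_{0,-3}(3.8535,1.9382,1.6802) = e^{-i·0·3.8535}·d^3_{0,-3}(1.9382)·e^{-i·-3·1.6802}. Compute d first:
With c≡cos(β/2)=0.566042 and s≡sin(β/2)=0.824377, N=[6·6·1·720]^{1/2}=160.996894
k∈{0} keeps every argument non-negative
  k=0: (−1)^3·160.9969/(36)·0.5660^3·0.8244^3 = -0.454399
d^3_{0,-3}(1.9382) = -0.454399
|D^3_{0,-3}|² = |d^3_{0,-3}(β)|² = (-0.454399)² = 0.206478 (the z-rotation phases have unit modulus)

P=0.2065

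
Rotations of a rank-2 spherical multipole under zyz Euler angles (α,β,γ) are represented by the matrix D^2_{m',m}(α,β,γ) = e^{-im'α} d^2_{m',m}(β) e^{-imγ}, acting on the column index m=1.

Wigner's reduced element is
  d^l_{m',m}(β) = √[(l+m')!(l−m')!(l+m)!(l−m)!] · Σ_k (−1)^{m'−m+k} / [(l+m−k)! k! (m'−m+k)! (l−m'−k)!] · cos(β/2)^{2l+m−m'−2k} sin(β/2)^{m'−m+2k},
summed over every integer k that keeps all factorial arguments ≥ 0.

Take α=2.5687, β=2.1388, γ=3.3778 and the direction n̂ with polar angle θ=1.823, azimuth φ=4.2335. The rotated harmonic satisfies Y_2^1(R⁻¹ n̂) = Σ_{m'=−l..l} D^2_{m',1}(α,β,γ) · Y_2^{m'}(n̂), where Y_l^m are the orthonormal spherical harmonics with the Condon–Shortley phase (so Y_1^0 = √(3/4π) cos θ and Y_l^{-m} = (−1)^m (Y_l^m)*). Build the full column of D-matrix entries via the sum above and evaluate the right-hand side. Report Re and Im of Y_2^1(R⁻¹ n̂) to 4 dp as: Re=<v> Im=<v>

Re=0.0213 Im=0.0390

Need the full column D^2_{m',1} for m'=−2..2 at α=2.5687, β=2.1388, γ=3.3778.
cos(β/2)=0.480650, sin(β/2)=0.876912
d^2_{-2,1}: single k=3 term ⇒ +0.648228;  D = -0.121662+0.636709i
d^2_{-1,1}: k∈[2..3] ⇒ +0.532957 -0.591323 = -0.058366;  D = -0.040281+0.042237i
d^2_{0,1}: k∈[1..2] ⇒ +0.238517 -0.793914 = -0.555397;  D = +0.539975-0.129972i
d^2_{1,1}: k∈[0..1] ⇒ +0.053372 -0.532957 = -0.479585;  D = -0.452658-0.158436i
d^2_{2,1}: single k=0 term ⇒ -0.194749;  D = +0.119591+0.153704i
Y_2^{m'}(θ=1.823,φ=4.2335) and Σ D·Y over m':
  (-0.1217+0.6367i)·(-0.2084-0.2963i)  (-0.0403+0.0422i)·(+0.0860-0.1657i)  (+0.5400-0.1300i)·(-0.2565+0.0000i)  (-0.4527-0.1584i)·(-0.0860-0.1657i)  (+0.1196+0.1537i)·(-0.2084+0.2963i)
Y_2^1(R⁻¹ n̂) = +0.021262+0.039021i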